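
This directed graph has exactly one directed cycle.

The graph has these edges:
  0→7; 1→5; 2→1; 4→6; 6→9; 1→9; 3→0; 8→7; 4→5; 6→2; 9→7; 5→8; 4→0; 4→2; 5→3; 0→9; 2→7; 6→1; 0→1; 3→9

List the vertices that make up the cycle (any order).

0, 1, 3, 5

DFS with gray/black marking from 5:
5 gray
  3 gray
    9 gray
      7 gray
      7 black
    9 black
    0 gray
      0→7: 7 black — skip
      1 gray
        1→5: 5 is gray → back edge
Back edge closes the cycle 5 → 3 → 0 → 1 → 5; its vertices are {0, 1, 3, 5}.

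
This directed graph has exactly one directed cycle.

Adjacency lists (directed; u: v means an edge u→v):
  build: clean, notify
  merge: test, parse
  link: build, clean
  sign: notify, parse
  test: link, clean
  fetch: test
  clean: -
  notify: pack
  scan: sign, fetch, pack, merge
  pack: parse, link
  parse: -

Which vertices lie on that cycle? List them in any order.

link, pack, build, notify

DFS with gray/black marking from pack:
pack gray
  parse gray
  parse black
  link gray
    build gray
      clean gray
      clean black
      notify gray
        notify→pack: pack is gray → back edge
Back edge closes the cycle pack → link → build → notify → pack; its vertices are {link, pack, build, notify}.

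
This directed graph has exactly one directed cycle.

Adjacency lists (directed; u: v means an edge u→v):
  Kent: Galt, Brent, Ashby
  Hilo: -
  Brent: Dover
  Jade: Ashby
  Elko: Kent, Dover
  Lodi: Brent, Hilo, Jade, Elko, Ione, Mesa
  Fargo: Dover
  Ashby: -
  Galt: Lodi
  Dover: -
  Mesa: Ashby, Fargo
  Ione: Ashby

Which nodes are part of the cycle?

Elko, Galt, Kent, Lodi

DFS with gray/black marking from Lodi:
Lodi gray
  Brent gray
    Dover gray
    Dover black
  Brent black
  Hilo gray
  Hilo black
  Jade gray
    Ashby gray
    Ashby black
  Jade black
  Elko gray
    Kent gray
      Galt gray
        Galt→Lodi: Lodi is gray → back edge
Back edge closes the cycle Lodi → Elko → Kent → Galt → Lodi; its vertices are {Elko, Galt, Kent, Lodi}.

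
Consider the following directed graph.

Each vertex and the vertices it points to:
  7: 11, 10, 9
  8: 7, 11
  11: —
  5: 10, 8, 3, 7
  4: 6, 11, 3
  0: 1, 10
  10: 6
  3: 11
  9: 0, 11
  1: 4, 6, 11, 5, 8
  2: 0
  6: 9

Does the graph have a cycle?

DFS with white/gray/black marking, starting from 1:
1 gray
  4 gray
    6 gray
      9 gray
        0 gray
          0→1: 1 is gray → back edge
Back edge found, so a cycle exists: 1 → 4 → 6 → 9 → 0 → 1.

Yes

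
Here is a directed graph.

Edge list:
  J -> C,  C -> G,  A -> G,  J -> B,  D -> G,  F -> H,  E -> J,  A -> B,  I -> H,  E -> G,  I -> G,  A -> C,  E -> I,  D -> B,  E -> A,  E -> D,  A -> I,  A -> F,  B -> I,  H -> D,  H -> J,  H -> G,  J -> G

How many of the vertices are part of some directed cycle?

A vertex is on a directed cycle iff it belongs to a strongly connected component of size ≥ 2 (or has a self-loop).
The vertices on cycles are {B, D, H, I, J} — 5 in total.

5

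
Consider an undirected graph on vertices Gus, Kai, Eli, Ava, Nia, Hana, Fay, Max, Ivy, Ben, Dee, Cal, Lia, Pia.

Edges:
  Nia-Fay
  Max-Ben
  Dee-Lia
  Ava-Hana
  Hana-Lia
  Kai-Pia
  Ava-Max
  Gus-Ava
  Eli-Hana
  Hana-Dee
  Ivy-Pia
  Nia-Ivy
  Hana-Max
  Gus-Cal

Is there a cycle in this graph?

Yes

DFS, tracking each vertex's parent; an edge to a visited non-parent vertex closes a cycle.
Start from Lia:
visit Lia (parent –)
  visit Hana (parent Lia)
    Hana–Lia: parent, skip
    visit Max (parent Hana)
      Max–Hana: parent, skip
      visit Ava (parent Max)
        Ava–Max: parent, skip
        visit Gus (parent Ava)
          Gus–Ava: parent, skip
          visit Cal (parent Gus)
            Cal–Gus: parent, skip
        Ava–Hana: Hana visited and ≠ parent → cycle
Cycle: Hana – Max – Ava – Hana.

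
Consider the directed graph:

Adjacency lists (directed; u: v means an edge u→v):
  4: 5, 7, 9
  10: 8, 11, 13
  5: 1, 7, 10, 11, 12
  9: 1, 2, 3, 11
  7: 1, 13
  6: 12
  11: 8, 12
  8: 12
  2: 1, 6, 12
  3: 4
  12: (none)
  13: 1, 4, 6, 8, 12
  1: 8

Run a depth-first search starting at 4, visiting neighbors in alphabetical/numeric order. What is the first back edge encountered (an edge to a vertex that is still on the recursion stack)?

DFS from 4 (visiting neighbors in alphabetical/numeric order); mark gray on enter, black on exit:
4 gray
  5 gray
    1 gray
      8 gray
        12 gray
        12 black
      8 black
    1 black
    7 gray
      7→1: 1 black — skip
      13 gray
        13→1: 1 black — skip
        13→4: 4 is gray → back edge
First back edge: 13 → 4.

13->4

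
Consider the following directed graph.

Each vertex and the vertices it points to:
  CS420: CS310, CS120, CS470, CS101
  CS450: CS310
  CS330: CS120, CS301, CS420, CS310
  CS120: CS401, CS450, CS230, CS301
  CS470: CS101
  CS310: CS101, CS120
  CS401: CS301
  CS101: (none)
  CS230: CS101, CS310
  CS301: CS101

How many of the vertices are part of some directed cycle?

A vertex is on a directed cycle iff it belongs to a strongly connected component of size ≥ 2 (or has a self-loop).
The vertices on cycles are {CS120, CS230, CS310, CS450} — 4 in total.

4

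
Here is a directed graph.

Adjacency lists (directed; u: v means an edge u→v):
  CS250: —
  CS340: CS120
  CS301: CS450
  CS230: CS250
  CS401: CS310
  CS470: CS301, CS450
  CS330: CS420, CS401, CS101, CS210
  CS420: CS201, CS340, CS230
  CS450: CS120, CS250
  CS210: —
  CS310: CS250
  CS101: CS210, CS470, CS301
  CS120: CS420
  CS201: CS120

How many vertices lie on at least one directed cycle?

4

A vertex is on a directed cycle iff it belongs to a strongly connected component of size ≥ 2 (or has a self-loop).
The vertices on cycles are {CS120, CS201, CS340, CS420} — 4 in total.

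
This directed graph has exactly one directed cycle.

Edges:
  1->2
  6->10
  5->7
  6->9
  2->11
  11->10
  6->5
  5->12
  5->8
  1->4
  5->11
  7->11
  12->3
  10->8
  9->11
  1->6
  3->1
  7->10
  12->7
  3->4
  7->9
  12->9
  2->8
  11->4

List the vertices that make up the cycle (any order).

1, 3, 5, 6, 12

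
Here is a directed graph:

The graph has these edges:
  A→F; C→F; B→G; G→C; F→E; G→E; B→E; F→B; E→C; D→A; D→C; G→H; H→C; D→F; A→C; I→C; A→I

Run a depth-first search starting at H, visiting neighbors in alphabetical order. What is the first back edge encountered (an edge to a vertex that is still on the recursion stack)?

E->C

DFS from H (visiting neighbors in alphabetical order); mark gray on enter, black on exit:
H gray
  C gray
    F gray
      B gray
        E gray
          E→C: C is gray → back edge
First back edge: E → C.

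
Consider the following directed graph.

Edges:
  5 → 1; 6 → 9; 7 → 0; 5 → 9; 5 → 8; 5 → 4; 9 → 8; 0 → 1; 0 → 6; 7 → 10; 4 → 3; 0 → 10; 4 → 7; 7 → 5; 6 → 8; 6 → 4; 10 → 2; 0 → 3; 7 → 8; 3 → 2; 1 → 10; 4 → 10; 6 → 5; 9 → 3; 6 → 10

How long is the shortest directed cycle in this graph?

3

For each vertex v, BFS finds the shortest path from v back to v.
The shortest such closed walk is 5 → 4 → 7 → 5, length 3.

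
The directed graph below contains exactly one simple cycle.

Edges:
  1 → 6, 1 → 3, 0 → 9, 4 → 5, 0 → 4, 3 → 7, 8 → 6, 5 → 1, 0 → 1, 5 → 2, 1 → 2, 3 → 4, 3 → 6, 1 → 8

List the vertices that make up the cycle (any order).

1, 3, 4, 5

DFS with gray/black marking from 1:
1 gray
  2 gray
  2 black
  3 gray
    4 gray
      5 gray
        5→1: 1 is gray → back edge
Back edge closes the cycle 1 → 3 → 4 → 5 → 1; its vertices are {1, 3, 4, 5}.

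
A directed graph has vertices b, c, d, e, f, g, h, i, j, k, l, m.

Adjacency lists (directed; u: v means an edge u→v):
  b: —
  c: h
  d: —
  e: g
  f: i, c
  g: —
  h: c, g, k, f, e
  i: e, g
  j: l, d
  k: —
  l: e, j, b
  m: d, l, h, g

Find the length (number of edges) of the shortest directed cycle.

For each vertex v, BFS finds the shortest path from v back to v.
The shortest such closed walk is h → c → h, length 2.

2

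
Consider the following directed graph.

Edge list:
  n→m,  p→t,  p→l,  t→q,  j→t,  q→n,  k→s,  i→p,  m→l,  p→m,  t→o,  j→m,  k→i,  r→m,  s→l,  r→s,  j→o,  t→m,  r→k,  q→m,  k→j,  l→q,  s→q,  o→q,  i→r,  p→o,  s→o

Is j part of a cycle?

j lies on a cycle iff there is a path from j back to itself.
Exploring from j, it never reaches itself; equivalently, its strongly connected component is a singleton.

No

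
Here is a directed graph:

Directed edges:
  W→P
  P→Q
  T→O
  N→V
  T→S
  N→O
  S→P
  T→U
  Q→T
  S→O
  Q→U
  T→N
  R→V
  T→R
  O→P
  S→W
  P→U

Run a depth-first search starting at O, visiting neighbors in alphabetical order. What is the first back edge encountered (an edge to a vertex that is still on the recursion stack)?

N->O

DFS from O (visiting neighbors in alphabetical order); mark gray on enter, black on exit:
O gray
  P gray
    Q gray
      T gray
        N gray
          N→O: O is gray → back edge
First back edge: N → O.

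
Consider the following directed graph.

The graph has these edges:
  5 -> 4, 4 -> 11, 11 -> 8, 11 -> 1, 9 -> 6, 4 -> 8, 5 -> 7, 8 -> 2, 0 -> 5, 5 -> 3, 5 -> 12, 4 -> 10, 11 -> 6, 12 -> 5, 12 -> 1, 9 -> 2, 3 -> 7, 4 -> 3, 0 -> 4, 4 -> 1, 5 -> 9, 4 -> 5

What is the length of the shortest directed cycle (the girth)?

For each vertex v, BFS finds the shortest path from v back to v.
The shortest such closed walk is 4 → 5 → 4, length 2.

2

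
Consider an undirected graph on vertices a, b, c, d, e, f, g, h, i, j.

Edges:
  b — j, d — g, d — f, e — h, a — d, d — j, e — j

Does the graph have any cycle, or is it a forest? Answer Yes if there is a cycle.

No

DFS, tracking each vertex's parent; an edge to a visited non-parent vertex closes a cycle.
Start from e:
visit e (parent –)
  visit j (parent e)
    visit d (parent j)
      d–j: parent, skip
      visit f (parent d)
        f–d: parent, skip
      visit g (parent d)
        g–d: parent, skip
      visit a (parent d)
        a–d: parent, skip
    visit b (parent j)
      b–j: parent, skip
    j–e: parent, skip
  visit h (parent e)
    h–e: parent, skip
visit c (parent –)
visit i (parent –)
No non-parent visited neighbor found — the graph is a forest.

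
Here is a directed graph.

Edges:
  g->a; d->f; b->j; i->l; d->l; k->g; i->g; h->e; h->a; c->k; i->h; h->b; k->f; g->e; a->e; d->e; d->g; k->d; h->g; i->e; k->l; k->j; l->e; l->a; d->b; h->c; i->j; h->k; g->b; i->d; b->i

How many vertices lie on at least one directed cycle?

A vertex is on a directed cycle iff it belongs to a strongly connected component of size ≥ 2 (or has a self-loop).
The vertices on cycles are {b, c, d, g, h, i, k} — 7 in total.

7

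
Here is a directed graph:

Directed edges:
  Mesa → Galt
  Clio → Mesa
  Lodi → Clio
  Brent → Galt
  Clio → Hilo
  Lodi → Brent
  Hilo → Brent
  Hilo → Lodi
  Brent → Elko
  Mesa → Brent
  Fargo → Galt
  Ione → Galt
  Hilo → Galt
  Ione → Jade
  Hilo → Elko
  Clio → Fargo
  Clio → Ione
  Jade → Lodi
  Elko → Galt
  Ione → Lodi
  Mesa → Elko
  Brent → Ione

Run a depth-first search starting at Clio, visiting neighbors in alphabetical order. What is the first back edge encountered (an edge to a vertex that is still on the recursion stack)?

Lodi->Brent

DFS from Clio (visiting neighbors in alphabetical order); mark gray on enter, black on exit:
Clio gray
  Fargo gray
    Galt gray
    Galt black
  Fargo black
  Hilo gray
    Brent gray
      Elko gray
        Elko→Galt: Galt black — skip
      Elko black
      Brent→Galt: Galt black — skip
      Ione gray
        Ione→Galt: Galt black — skip
        Jade gray
          Lodi gray
            Lodi→Brent: Brent is gray → back edge
First back edge: Lodi → Brent.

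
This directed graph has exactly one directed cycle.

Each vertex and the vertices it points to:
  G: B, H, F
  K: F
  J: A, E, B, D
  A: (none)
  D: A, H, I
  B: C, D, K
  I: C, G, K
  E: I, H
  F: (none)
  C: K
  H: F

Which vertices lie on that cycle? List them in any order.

DFS with gray/black marking from B:
B gray
  C gray
    K gray
      F gray
      F black
    K black
  C black
  D gray
    A gray
    A black
    H gray
      H→F: F black — skip
    H black
    I gray
      I→C: C black — skip
      G gray
        G→B: B is gray → back edge
Back edge closes the cycle B → D → I → G → B; its vertices are {B, D, G, I}.

B, D, G, I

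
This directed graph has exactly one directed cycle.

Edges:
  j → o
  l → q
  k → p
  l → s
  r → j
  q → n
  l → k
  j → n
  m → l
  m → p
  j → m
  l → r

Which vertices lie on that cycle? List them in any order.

DFS with gray/black marking from l:
l gray
  r gray
    j gray
      o gray
      o black
      m gray
        m→l: l is gray → back edge
Back edge closes the cycle l → r → j → m → l; its vertices are {j, l, m, r}.

j, l, m, r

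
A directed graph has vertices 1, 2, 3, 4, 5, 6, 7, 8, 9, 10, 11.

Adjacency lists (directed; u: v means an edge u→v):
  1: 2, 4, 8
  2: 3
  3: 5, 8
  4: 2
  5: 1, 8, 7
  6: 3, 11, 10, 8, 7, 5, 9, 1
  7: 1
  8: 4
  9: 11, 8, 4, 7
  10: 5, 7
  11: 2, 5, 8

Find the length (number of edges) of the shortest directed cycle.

For each vertex v, BFS finds the shortest path from v back to v.
The shortest such closed walk is 3 → 8 → 4 → 2 → 3, length 4.

4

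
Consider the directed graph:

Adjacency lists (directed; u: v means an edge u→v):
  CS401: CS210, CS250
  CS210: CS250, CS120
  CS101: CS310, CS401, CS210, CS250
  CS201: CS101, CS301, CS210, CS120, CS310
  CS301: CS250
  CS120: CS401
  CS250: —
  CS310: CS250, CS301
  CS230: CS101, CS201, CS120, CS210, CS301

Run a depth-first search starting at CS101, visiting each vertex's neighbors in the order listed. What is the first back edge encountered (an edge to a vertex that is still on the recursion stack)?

CS120→CS401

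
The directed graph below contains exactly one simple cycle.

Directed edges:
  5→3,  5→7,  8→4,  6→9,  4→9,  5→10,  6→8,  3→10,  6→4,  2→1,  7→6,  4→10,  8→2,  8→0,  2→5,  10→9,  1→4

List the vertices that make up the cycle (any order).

DFS with gray/black marking from 8:
8 gray
  4 gray
    10 gray
      9 gray
      9 black
    10 black
    4→9: 9 black — skip
  4 black
  0 gray
  0 black
  2 gray
    5 gray
      5→10: 10 black — skip
      3 gray
        3→10: 10 black — skip
      3 black
      7 gray
        6 gray
          6→4: 4 black — skip
          6→8: 8 is gray → back edge
Back edge closes the cycle 8 → 2 → 5 → 7 → 6 → 8; its vertices are {2, 5, 6, 7, 8}.

2, 5, 6, 7, 8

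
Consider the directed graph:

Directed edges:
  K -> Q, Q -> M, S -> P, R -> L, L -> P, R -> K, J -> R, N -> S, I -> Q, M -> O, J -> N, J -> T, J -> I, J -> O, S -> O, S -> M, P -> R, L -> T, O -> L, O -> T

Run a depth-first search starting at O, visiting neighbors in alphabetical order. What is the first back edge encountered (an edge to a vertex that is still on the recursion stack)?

DFS from O (visiting neighbors in alphabetical order); mark gray on enter, black on exit:
O gray
  L gray
    P gray
      R gray
        K gray
          Q gray
            M gray
              M→O: O is gray → back edge
First back edge: M → O.

M→O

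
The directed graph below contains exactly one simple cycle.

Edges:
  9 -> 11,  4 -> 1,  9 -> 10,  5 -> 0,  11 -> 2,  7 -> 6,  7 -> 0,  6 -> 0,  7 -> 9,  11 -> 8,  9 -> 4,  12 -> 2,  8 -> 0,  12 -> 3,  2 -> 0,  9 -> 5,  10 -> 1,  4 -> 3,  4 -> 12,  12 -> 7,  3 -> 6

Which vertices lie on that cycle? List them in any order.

4, 7, 9, 12

DFS with gray/black marking from 9:
9 gray
  4 gray
    1 gray
    1 black
    3 gray
      6 gray
        0 gray
        0 black
      6 black
    3 black
    12 gray
      2 gray
        2→0: 0 black — skip
      2 black
      7 gray
        7→9: 9 is gray → back edge
Back edge closes the cycle 9 → 4 → 12 → 7 → 9; its vertices are {4, 7, 9, 12}.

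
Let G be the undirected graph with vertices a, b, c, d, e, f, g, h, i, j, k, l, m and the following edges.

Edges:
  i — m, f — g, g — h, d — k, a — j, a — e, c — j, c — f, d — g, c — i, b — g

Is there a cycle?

DFS, tracking each vertex's parent; an edge to a visited non-parent vertex closes a cycle.
Start from d:
visit d (parent –)
  visit g (parent d)
    visit h (parent g)
      h–g: parent, skip
    visit b (parent g)
      b–g: parent, skip
    g–d: parent, skip
    visit f (parent g)
      f–g: parent, skip
      visit c (parent f)
        visit i (parent c)
          i–c: parent, skip
          visit m (parent i)
            m–i: parent, skip
        c–f: parent, skip
        visit j (parent c)
          visit a (parent j)
            visit e (parent a)
              e–a: parent, skip
            a–j: parent, skip
          j–c: parent, skip
  visit k (parent d)
    k–d: parent, skip
visit l (parent –)
No non-parent visited neighbor found — the graph is a forest.

No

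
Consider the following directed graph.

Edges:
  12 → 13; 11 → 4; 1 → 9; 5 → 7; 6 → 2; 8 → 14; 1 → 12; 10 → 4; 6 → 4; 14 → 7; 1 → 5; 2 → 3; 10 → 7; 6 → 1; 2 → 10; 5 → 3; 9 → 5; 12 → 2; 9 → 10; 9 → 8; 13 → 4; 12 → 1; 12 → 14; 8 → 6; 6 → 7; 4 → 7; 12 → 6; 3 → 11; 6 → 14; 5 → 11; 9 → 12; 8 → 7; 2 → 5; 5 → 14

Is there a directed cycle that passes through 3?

No

3 lies on a cycle iff there is a path from 3 back to itself.
Exploring from 3, it never reaches itself; equivalently, its strongly connected component is a singleton.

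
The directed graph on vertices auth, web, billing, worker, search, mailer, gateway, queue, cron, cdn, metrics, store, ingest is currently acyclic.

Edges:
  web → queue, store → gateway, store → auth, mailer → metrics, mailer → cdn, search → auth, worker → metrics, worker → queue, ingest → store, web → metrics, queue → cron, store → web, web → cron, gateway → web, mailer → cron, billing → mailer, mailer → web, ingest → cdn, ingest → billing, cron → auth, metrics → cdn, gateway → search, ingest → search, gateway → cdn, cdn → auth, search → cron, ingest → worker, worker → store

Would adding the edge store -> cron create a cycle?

No

Adding store→cron creates a cycle iff cron can already reach store.
Explore from cron: no path reaches store. The graph stays acyclic.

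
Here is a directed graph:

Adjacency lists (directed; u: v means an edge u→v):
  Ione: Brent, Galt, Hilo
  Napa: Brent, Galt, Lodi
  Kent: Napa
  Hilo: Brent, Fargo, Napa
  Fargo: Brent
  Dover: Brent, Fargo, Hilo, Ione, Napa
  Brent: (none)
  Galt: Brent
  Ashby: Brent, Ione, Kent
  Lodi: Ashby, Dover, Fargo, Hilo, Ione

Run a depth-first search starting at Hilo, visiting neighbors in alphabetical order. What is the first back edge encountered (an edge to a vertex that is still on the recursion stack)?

DFS from Hilo (visiting neighbors in alphabetical order); mark gray on enter, black on exit:
Hilo gray
  Brent gray
  Brent black
  Fargo gray
    Fargo→Brent: Brent black — skip
  Fargo black
  Napa gray
    Napa→Brent: Brent black — skip
    Galt gray
      Galt→Brent: Brent black — skip
    Galt black
    Lodi gray
      Ashby gray
        Ashby→Brent: Brent black — skip
        Ione gray
          Ione→Brent: Brent black — skip
          Ione→Galt: Galt black — skip
          Ione→Hilo: Hilo is gray → back edge
First back edge: Ione → Hilo.

Ione->Hilo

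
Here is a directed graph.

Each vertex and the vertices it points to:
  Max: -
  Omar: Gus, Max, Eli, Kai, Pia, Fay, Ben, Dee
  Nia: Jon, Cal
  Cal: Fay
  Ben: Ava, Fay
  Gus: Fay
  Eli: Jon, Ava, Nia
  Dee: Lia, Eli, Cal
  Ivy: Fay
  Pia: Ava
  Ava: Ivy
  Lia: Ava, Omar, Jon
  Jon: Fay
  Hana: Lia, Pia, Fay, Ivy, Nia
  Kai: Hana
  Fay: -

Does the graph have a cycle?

Yes

DFS with white/gray/black marking, starting from Ben:
Ben gray
  Ava gray
    Ivy gray
      Fay gray
      Fay black
    Ivy black
  Ava black
  Ben→Fay: Fay black — skip
Ben black
Max gray
Max black
Omar gray
  Gus gray
    Gus→Fay: Fay black — skip
  Gus black
  Omar→Max: Max black — skip
  Eli gray
    Jon gray
      Jon→Fay: Fay black — skip
    Jon black
    Eli→Ava: Ava black — skip
    Nia gray
      Nia→Jon: Jon black — skip
      Cal gray
        Cal→Fay: Fay black — skip
      Cal black
    Nia black
  Eli black
  Kai gray
    Hana gray
      Lia gray
        Lia→Ava: Ava black — skip
        Lia→Omar: Omar is gray → back edge
Back edge found, so a cycle exists: Omar → Kai → Hana → Lia → Omar.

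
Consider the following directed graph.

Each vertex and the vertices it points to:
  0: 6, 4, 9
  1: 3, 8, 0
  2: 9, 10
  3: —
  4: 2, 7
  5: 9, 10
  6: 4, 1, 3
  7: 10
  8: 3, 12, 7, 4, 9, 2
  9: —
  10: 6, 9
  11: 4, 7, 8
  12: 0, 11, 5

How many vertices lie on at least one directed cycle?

11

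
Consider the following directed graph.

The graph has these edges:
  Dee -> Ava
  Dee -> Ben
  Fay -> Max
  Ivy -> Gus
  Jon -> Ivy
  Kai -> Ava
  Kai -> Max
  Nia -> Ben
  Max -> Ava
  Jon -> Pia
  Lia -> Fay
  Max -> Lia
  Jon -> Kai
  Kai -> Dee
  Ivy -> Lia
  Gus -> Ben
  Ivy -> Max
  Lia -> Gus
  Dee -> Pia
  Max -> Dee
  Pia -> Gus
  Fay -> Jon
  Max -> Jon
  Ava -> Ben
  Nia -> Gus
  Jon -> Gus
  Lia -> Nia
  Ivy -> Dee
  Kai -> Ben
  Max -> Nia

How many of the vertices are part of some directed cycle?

6

A vertex is on a directed cycle iff it belongs to a strongly connected component of size ≥ 2 (or has a self-loop).
The vertices on cycles are {Fay, Ivy, Jon, Kai, Lia, Max} — 6 in total.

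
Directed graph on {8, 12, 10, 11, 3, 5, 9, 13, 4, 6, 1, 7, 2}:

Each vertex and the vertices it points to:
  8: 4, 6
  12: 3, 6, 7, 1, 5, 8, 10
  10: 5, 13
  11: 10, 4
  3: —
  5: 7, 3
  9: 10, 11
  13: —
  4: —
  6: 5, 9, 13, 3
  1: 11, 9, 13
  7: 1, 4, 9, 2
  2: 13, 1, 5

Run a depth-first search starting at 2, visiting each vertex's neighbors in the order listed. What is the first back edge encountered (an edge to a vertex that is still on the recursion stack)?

DFS from 2 (visiting each vertex's neighbors in the order listed); mark gray on enter, black on exit:
2 gray
  13 gray
  13 black
  1 gray
    11 gray
      10 gray
        5 gray
          7 gray
            7→1: 1 is gray → back edge
First back edge: 7 → 1.

7→1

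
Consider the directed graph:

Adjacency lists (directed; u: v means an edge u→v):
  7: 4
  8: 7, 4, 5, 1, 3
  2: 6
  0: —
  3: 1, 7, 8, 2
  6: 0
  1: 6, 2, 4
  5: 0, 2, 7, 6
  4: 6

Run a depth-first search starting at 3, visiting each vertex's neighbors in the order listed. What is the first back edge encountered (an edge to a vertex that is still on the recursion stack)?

8→3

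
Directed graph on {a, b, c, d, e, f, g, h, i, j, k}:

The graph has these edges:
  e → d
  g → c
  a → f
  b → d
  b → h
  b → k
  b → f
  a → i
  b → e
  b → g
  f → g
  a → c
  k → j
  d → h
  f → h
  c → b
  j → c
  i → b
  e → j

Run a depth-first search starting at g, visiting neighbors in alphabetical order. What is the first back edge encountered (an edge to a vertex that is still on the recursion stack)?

j->c

DFS from g (visiting neighbors in alphabetical order); mark gray on enter, black on exit:
g gray
  c gray
    b gray
      d gray
        h gray
        h black
      d black
      e gray
        e→d: d black — skip
        j gray
          j→c: c is gray → back edge
First back edge: j → c.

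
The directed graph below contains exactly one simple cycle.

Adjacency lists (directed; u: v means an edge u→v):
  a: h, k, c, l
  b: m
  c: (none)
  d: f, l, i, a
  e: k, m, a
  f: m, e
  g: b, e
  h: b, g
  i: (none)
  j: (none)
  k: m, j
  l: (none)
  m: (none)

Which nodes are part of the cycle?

a, e, g, h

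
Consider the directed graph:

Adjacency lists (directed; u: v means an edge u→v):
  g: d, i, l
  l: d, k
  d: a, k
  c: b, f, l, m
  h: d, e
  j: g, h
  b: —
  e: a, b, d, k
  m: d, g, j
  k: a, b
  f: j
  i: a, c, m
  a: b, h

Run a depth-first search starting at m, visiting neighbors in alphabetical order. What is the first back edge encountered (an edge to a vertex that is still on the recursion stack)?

h->d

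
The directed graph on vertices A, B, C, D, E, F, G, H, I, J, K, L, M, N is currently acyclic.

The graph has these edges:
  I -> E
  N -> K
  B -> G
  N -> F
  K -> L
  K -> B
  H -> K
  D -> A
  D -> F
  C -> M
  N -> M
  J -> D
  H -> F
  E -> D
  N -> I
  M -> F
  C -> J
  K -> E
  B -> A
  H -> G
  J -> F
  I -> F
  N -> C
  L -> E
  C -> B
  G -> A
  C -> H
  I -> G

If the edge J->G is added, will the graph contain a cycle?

Adding J→G creates a cycle iff G can already reach J.
Explore from G: no path reaches J. The graph stays acyclic.

No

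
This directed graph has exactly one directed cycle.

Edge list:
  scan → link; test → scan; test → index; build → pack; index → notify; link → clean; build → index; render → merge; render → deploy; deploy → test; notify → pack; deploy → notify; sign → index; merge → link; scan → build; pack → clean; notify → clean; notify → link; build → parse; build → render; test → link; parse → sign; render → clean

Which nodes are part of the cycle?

scan, test, build, deploy, render

DFS with gray/black marking from build:
build gray
  parse gray
    sign gray
      index gray
        notify gray
          clean gray
          clean black
          pack gray
            pack→clean: clean black — skip
          pack black
          link gray
            link→clean: clean black — skip
          link black
        notify black
      index black
    sign black
  parse black
  build→pack: pack black — skip
  render gray
    render→clean: clean black — skip
    merge gray
      merge→link: link black — skip
    merge black
    deploy gray
      test gray
        scan gray
          scan→build: build is gray → back edge
Back edge closes the cycle build → render → deploy → test → scan → build; its vertices are {scan, test, build, deploy, render}.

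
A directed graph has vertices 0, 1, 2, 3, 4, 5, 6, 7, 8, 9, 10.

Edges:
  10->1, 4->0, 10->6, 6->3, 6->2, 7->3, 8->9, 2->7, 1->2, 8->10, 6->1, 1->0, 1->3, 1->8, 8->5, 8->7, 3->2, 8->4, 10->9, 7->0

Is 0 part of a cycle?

No

0 lies on a cycle iff there is a path from 0 back to itself.
Exploring from 0, it never reaches itself; equivalently, its strongly connected component is a singleton.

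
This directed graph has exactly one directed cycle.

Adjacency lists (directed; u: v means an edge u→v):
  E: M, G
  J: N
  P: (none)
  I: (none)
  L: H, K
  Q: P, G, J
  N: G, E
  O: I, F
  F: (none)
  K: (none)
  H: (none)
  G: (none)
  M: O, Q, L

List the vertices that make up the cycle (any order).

E, J, M, N, Q

DFS with gray/black marking from M:
M gray
  O gray
    I gray
    I black
    F gray
    F black
  O black
  Q gray
    P gray
    P black
    G gray
    G black
    J gray
      N gray
        N→G: G black — skip
        E gray
          E→M: M is gray → back edge
Back edge closes the cycle M → Q → J → N → E → M; its vertices are {E, J, M, N, Q}.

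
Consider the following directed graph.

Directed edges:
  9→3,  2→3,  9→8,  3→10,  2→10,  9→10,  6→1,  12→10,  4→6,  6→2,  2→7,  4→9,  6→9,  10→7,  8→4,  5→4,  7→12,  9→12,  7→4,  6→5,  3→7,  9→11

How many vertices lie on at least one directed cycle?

A vertex is on a directed cycle iff it belongs to a strongly connected component of size ≥ 2 (or has a self-loop).
The vertices on cycles are {2, 3, 4, 5, 6, 7, 8, 9, 10, 12} — 10 in total.

10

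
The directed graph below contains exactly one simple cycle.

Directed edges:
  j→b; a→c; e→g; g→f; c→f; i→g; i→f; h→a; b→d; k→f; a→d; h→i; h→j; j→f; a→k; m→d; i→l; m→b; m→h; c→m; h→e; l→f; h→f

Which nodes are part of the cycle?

DFS with gray/black marking from m:
m gray
  b gray
    d gray
    d black
  b black
  h gray
    i gray
      f gray
      f black
      l gray
        l→f: f black — skip
      l black
      g gray
        g→f: f black — skip
      g black
    i black
    e gray
      e→g: g black — skip
    e black
    a gray
      c gray
        c→m: m is gray → back edge
Back edge closes the cycle m → h → a → c → m; its vertices are {a, c, h, m}.

a, c, h, m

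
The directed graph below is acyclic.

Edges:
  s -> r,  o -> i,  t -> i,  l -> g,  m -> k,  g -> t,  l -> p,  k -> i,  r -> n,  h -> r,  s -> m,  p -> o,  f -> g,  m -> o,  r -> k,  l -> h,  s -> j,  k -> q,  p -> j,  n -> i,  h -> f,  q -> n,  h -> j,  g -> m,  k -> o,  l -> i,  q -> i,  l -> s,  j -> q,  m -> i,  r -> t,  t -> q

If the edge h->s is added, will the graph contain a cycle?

No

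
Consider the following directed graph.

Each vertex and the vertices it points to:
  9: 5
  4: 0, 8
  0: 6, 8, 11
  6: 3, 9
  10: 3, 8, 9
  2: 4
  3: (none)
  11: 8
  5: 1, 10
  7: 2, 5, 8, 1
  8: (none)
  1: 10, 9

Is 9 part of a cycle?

Yes

9 is on a cycle iff 9 can reach itself via ≥1 edge.
9 → 5 → 1 → 9 — yes.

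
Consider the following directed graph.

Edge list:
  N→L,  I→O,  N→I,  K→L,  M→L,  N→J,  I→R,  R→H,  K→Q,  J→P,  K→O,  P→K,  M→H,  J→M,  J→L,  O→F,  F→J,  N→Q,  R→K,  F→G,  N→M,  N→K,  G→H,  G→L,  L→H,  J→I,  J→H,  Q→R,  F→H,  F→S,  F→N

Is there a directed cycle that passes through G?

No

G lies on a cycle iff there is a path from G back to itself.
Exploring from G, it never reaches itself; equivalently, its strongly connected component is a singleton.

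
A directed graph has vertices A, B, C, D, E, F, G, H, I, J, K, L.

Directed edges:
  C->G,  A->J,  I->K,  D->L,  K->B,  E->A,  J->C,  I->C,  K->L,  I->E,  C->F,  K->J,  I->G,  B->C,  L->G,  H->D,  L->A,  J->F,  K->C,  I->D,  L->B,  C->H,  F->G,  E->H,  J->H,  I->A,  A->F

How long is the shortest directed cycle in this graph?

5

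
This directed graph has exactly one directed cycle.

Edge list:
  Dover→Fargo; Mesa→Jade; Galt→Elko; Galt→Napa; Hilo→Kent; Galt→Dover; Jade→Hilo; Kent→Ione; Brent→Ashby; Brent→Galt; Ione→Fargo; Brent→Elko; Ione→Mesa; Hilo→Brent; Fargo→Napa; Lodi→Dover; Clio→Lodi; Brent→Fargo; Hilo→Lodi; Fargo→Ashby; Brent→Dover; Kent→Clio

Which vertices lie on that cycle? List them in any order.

Hilo, Ione, Jade, Kent, Mesa

DFS with gray/black marking from Jade:
Jade gray
  Hilo gray
    Kent gray
      Clio gray
        Lodi gray
          Dover gray
            Fargo gray
              Ashby gray
              Ashby black
              Napa gray
              Napa black
            Fargo black
          Dover black
        Lodi black
      Clio black
      Ione gray
        Ione→Fargo: Fargo black — skip
        Mesa gray
          Mesa→Jade: Jade is gray → back edge
Back edge closes the cycle Jade → Hilo → Kent → Ione → Mesa → Jade; its vertices are {Hilo, Ione, Jade, Kent, Mesa}.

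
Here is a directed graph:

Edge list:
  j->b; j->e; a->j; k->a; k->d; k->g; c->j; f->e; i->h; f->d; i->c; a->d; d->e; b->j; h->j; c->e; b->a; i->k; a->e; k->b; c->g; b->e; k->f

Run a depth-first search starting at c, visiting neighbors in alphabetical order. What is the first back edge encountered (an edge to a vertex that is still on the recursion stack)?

a→j

DFS from c (visiting neighbors in alphabetical order); mark gray on enter, black on exit:
c gray
  e gray
  e black
  g gray
  g black
  j gray
    b gray
      a gray
        d gray
          d→e: e black — skip
        d black
        a→e: e black — skip
        a→j: j is gray → back edge
First back edge: a → j.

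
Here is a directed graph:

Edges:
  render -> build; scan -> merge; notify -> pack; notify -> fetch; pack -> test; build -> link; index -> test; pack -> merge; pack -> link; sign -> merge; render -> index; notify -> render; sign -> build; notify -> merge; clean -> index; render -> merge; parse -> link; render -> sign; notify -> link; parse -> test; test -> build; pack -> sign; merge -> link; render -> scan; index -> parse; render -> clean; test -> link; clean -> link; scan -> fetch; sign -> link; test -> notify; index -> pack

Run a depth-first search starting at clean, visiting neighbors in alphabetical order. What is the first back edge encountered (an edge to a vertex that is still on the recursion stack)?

DFS from clean (visiting neighbors in alphabetical order); mark gray on enter, black on exit:
clean gray
  index gray
    pack gray
      link gray
      link black
      merge gray
        merge→link: link black — skip
      merge black
      sign gray
        build gray
          build→link: link black — skip
        build black
        sign→link: link black — skip
        sign→merge: merge black — skip
      sign black
      test gray
        test→build: build black — skip
        test→link: link black — skip
        notify gray
          fetch gray
          fetch black
          notify→link: link black — skip
          notify→merge: merge black — skip
          notify→pack: pack is gray → back edge
First back edge: notify → pack.

notify->pack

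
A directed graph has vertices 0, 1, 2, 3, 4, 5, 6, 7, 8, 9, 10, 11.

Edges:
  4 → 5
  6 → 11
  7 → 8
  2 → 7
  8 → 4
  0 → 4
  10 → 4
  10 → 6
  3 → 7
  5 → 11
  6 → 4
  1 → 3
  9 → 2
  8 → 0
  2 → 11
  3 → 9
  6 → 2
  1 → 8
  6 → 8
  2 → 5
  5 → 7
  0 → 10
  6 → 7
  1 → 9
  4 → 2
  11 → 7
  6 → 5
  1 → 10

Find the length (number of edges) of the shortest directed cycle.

4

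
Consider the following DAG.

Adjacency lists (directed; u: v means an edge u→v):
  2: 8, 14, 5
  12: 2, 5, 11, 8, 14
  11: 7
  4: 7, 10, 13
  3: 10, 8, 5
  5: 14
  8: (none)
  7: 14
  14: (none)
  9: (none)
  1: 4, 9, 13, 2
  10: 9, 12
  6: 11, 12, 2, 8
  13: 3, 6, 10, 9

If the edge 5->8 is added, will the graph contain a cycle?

No

Adding 5→8 creates a cycle iff 8 can already reach 5.
Explore from 8: no path reaches 5. The graph stays acyclic.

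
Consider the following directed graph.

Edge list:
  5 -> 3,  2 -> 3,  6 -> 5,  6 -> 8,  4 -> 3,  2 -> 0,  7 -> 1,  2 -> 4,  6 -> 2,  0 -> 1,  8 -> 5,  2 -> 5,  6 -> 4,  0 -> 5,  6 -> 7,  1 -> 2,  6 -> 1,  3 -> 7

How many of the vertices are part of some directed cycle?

A vertex is on a directed cycle iff it belongs to a strongly connected component of size ≥ 2 (or has a self-loop).
The vertices on cycles are {0, 1, 2, 3, 4, 5, 7} — 7 in total.

7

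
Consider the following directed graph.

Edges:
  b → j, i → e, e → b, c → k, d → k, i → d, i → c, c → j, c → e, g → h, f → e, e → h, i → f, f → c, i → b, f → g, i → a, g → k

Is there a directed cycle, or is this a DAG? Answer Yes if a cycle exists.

No

DFS with white/gray/black marking, starting from d:
d gray
  k gray
  k black
d black
a gray
a black
b gray
  j gray
  j black
b black
c gray
  c→j: j black — skip
  c→k: k black — skip
  e gray
    h gray
    h black
    e→b: b black — skip
  e black
c black
f gray
  f→c: c black — skip
  g gray
    g→h: h black — skip
    g→k: k black — skip
  g black
  f→e: e black — skip
f black
i gray
  i→b: b black — skip
  i→c: c black — skip
  i→f: f black — skip
  i→d: d black — skip
  i→e: e black — skip
  i→a: a black — skip
i black
Every edge goes to a white or black vertex — no back edge, so the graph is acyclic.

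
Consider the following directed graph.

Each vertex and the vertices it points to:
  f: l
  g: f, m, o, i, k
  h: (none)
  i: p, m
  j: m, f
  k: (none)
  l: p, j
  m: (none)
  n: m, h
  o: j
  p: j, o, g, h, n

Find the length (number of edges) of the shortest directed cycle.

3

For each vertex v, BFS finds the shortest path from v back to v.
The shortest such closed walk is g → i → p → g, length 3.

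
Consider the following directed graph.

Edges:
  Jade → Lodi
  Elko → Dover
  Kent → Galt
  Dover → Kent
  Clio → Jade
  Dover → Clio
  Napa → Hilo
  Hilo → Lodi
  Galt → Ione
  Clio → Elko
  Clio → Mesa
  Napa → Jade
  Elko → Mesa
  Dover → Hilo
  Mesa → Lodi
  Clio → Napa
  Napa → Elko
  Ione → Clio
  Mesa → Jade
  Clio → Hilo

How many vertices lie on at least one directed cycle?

A vertex is on a directed cycle iff it belongs to a strongly connected component of size ≥ 2 (or has a self-loop).
The vertices on cycles are {Clio, Elko, Galt, Ione, Kent, Napa, Dover} — 7 in total.

7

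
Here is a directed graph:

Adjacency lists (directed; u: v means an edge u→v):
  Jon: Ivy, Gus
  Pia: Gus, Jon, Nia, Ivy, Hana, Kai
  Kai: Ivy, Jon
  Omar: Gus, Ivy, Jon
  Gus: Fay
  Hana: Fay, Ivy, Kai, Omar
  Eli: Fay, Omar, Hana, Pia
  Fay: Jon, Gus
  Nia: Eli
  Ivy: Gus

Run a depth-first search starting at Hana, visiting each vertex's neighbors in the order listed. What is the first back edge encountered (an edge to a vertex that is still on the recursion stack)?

DFS from Hana (visiting each vertex's neighbors in the order listed); mark gray on enter, black on exit:
Hana gray
  Fay gray
    Jon gray
      Ivy gray
        Gus gray
          Gus→Fay: Fay is gray → back edge
First back edge: Gus → Fay.

Gus→Fay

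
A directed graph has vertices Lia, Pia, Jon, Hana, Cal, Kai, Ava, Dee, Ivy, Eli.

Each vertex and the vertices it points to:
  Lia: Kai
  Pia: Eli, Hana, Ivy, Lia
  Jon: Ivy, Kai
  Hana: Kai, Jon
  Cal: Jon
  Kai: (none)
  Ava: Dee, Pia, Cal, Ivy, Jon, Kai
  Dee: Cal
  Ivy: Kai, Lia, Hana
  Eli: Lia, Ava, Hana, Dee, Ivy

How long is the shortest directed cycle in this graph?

3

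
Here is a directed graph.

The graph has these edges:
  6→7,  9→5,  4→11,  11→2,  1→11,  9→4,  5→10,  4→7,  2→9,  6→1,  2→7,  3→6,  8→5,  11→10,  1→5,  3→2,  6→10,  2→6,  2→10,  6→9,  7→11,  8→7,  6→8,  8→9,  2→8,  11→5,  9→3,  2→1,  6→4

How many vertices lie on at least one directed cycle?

9

A vertex is on a directed cycle iff it belongs to a strongly connected component of size ≥ 2 (or has a self-loop).
The vertices on cycles are {1, 2, 3, 4, 6, 7, 8, 9, 11} — 9 in total.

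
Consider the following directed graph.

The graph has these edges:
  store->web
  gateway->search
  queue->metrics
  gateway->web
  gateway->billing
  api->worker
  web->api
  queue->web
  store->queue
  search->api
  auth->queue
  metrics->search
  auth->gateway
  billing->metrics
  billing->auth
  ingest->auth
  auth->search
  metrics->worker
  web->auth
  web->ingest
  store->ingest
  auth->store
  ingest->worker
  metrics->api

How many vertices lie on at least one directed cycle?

7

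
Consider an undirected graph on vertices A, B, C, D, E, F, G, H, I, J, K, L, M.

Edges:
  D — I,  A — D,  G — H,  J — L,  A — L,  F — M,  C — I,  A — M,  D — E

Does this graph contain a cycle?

No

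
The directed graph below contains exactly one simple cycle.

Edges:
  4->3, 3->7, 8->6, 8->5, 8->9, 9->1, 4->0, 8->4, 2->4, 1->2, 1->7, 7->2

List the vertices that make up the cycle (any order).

2, 3, 4, 7

DFS with gray/black marking from 4:
4 gray
  0 gray
  0 black
  3 gray
    7 gray
      2 gray
        2→4: 4 is gray → back edge
Back edge closes the cycle 4 → 3 → 7 → 2 → 4; its vertices are {2, 3, 4, 7}.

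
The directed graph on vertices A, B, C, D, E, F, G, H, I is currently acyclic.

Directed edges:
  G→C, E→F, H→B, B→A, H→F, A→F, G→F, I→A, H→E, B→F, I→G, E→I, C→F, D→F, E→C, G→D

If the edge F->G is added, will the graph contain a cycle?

Yes

Adding F→G creates a cycle iff G can already reach F.
Path from G: G → F.
So G → … → F → G is a cycle.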